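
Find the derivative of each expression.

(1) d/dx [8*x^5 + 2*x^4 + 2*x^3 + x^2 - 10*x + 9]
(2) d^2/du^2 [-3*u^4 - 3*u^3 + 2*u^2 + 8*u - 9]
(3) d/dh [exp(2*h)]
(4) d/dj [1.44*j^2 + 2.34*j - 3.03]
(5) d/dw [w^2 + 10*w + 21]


(1) = 40*x^4 + 8*x^3 + 6*x^2 + 2*x - 10
(2) = -36*u^2 - 18*u + 4
(3) = 2*exp(2*h)
(4) = 2.88*j + 2.34
(5) = 2*w + 10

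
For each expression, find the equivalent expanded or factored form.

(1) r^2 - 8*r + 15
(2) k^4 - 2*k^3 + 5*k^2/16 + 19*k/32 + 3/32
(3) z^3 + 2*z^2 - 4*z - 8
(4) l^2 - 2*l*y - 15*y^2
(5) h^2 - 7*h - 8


(1) = (r - 5)*(r - 3)
(2) = (k - 3/2)*(k - 1)*(k + 1/4)^2
(3) = (z - 2)*(z + 2)^2
(4) = (l - 5*y)*(l + 3*y)
(5) = (h - 8)*(h + 1)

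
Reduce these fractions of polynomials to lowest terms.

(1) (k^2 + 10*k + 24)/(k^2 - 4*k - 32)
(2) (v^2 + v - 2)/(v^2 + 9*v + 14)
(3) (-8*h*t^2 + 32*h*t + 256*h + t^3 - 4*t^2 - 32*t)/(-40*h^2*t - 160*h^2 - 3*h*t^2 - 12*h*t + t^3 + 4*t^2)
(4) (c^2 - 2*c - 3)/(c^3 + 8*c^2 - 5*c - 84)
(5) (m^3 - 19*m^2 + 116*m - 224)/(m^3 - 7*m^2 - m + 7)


(1) = (k + 6)/(k - 8)
(2) = (v - 1)/(v + 7)
(3) = (t - 8)/(5*h + t)
(4) = (c + 1)/(c^2 + 11*c + 28)
(5) = (m^2 - 12*m + 32)/(m^2 - 1)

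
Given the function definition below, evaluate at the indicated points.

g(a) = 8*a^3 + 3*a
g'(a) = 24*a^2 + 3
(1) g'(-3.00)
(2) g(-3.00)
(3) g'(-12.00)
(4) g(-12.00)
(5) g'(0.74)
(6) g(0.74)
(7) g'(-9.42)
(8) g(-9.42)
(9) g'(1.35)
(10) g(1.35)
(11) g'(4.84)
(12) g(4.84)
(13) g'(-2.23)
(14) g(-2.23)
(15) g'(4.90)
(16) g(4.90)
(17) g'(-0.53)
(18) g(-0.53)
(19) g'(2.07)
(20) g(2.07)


(1) = 219.00
(2) = -225.00
(3) = 3459.00
(4) = -13860.00
(5) = 16.14
(6) = 5.46
(7) = 2132.67
(8) = -6715.44
(9) = 46.74
(10) = 23.73
(11) = 565.21
(12) = 921.56
(13) = 122.35
(14) = -95.41
(15) = 579.24
(16) = 955.89
(17) = 9.74
(18) = -2.78
(19) = 105.84
(20) = 77.17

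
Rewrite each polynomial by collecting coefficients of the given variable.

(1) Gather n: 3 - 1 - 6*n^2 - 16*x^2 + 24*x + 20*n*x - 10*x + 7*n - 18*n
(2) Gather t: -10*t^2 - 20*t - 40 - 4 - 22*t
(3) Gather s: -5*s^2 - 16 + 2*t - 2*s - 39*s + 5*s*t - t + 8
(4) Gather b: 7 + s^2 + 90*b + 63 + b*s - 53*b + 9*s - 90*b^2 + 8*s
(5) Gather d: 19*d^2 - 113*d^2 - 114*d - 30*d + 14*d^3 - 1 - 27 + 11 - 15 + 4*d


(1) = -6*n^2 + n*(20*x - 11) - 16*x^2 + 14*x + 2
(2) = -10*t^2 - 42*t - 44
(3) = -5*s^2 + s*(5*t - 41) + t - 8
(4) = -90*b^2 + b*(s + 37) + s^2 + 17*s + 70
(5) = 14*d^3 - 94*d^2 - 140*d - 32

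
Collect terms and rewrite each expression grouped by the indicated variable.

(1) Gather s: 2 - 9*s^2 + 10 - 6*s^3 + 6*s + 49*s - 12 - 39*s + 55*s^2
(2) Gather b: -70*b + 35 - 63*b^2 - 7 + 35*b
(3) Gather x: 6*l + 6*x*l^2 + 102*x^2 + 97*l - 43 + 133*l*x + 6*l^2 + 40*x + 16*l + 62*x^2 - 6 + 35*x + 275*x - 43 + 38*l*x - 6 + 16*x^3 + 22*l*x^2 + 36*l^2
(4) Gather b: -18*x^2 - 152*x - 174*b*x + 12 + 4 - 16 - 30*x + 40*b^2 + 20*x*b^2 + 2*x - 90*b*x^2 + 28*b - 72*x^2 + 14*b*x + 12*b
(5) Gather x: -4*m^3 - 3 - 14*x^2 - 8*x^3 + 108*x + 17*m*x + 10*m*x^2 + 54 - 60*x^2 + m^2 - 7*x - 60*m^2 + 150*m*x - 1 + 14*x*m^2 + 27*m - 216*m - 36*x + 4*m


(1) = -6*s^3 + 46*s^2 + 16*s
(2) = -63*b^2 - 35*b + 28
(3) = 42*l^2 + 119*l + 16*x^3 + x^2*(22*l + 164) + x*(6*l^2 + 171*l + 350) - 98
(4) = b^2*(20*x + 40) + b*(-90*x^2 - 160*x + 40) - 90*x^2 - 180*x
(5) = -4*m^3 - 59*m^2 - 185*m - 8*x^3 + x^2*(10*m - 74) + x*(14*m^2 + 167*m + 65) + 50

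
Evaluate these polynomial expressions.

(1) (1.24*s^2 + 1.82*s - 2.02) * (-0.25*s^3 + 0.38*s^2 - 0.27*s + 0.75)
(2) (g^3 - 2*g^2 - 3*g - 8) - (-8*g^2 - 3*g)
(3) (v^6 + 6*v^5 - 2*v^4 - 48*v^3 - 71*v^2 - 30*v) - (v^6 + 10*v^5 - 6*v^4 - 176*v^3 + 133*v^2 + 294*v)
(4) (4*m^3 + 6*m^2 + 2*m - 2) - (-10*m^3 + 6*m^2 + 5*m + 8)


(1) = -0.31*s^5 + 0.0162*s^4 + 0.8618*s^3 - 0.329*s^2 + 1.9104*s - 1.515
(2) = g^3 + 6*g^2 - 8
(3) = -4*v^5 + 4*v^4 + 128*v^3 - 204*v^2 - 324*v
(4) = 14*m^3 - 3*m - 10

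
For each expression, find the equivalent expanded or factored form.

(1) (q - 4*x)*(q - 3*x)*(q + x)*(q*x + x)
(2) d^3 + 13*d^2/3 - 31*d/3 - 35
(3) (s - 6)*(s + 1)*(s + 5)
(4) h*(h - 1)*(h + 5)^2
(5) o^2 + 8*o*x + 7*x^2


(1) = q^4*x - 6*q^3*x^2 + q^3*x + 5*q^2*x^3 - 6*q^2*x^2 + 12*q*x^4 + 5*q*x^3 + 12*x^4
(2) = (d - 3)*(d + 7/3)*(d + 5)
(3) = s^3 - 31*s - 30
(4) = h^4 + 9*h^3 + 15*h^2 - 25*h
(5) = (o + x)*(o + 7*x)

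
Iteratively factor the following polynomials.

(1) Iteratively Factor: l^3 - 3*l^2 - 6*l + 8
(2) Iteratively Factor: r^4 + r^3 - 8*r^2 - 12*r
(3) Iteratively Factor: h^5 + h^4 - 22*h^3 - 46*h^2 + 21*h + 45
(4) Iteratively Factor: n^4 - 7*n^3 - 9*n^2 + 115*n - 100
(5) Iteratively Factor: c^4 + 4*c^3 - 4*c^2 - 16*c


(1) = (l - 4)*(l^2 + l - 2) = (l - 4)*(l + 2)*(l - 1)
(2) = (r - 3)*(r^3 + 4*r^2 + 4*r) = (r - 3)*(r + 2)*(r^2 + 2*r) = r*(r - 3)*(r + 2)*(r + 2)
(3) = (h + 3)*(h^4 - 2*h^3 - 16*h^2 + 2*h + 15) = (h - 1)*(h + 3)*(h^3 - h^2 - 17*h - 15) = (h - 1)*(h + 1)*(h + 3)*(h^2 - 2*h - 15) = (h - 1)*(h + 1)*(h + 3)^2*(h - 5)
(4) = (n - 1)*(n^3 - 6*n^2 - 15*n + 100) = (n - 5)*(n - 1)*(n^2 - n - 20) = (n - 5)*(n - 1)*(n + 4)*(n - 5)
(5) = (c + 4)*(c^3 - 4*c) = (c + 2)*(c + 4)*(c^2 - 2*c) = c*(c + 2)*(c + 4)*(c - 2)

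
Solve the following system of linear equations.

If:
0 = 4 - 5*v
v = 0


Then:
No Solution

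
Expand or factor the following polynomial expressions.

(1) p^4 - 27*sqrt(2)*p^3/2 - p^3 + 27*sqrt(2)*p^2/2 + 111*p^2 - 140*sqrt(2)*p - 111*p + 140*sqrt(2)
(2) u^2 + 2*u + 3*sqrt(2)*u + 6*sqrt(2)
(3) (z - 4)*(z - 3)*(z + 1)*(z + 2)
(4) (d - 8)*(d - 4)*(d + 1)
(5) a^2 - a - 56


(1) = (p - 1)*(p - 7*sqrt(2))*(p - 4*sqrt(2))*(p - 5*sqrt(2)/2)
(2) = (u + 2)*(u + 3*sqrt(2))
(3) = z^4 - 4*z^3 - 7*z^2 + 22*z + 24
(4) = d^3 - 11*d^2 + 20*d + 32
(5) = (a - 8)*(a + 7)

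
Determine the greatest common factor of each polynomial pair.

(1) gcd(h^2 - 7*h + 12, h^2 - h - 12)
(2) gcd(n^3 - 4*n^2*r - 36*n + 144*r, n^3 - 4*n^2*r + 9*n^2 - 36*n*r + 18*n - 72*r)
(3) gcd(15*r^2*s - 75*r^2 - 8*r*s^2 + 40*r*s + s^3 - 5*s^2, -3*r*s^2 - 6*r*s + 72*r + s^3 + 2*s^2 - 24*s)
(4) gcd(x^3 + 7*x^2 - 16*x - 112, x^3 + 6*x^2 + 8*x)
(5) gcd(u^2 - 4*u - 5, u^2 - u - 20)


(1) = gcd((h - 4)*(h - 3), (h - 4)*(h + 3)) = h - 4
(2) = -n^2 + 4*n*r - 6*n + 24*r
(3) = 3*r - s
(4) = gcd((x - 4)*(x + 4)*(x + 7), x*(x + 2)*(x + 4)) = x + 4
(5) = gcd((u - 5)*(u + 1), (u - 5)*(u + 4)) = u - 5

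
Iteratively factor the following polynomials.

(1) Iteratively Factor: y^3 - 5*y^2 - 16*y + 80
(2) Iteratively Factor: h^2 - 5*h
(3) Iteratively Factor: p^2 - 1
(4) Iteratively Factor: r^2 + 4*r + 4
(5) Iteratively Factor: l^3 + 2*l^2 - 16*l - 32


(1) = (y - 5)*(y^2 - 16) = (y - 5)*(y + 4)*(y - 4)
(2) = (h)*(h - 5)
(3) = (p - 1)*(p + 1)
(4) = (r + 2)*(r + 2)
(5) = (l + 4)*(l^2 - 2*l - 8) = (l + 2)*(l + 4)*(l - 4)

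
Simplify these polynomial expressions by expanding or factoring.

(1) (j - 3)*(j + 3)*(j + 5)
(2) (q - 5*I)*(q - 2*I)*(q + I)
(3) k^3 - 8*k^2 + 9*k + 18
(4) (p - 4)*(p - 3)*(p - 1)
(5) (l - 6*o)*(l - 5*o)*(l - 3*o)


(1) = j^3 + 5*j^2 - 9*j - 45
(2) = q^3 - 6*I*q^2 - 3*q - 10*I
(3) = (k - 6)*(k - 3)*(k + 1)
(4) = p^3 - 8*p^2 + 19*p - 12
(5) = l^3 - 14*l^2*o + 63*l*o^2 - 90*o^3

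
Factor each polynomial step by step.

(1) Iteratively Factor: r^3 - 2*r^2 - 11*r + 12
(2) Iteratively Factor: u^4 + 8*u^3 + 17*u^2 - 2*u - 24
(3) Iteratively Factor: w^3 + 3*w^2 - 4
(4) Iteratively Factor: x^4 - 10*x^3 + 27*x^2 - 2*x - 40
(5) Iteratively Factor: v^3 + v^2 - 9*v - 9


(1) = (r - 1)*(r^2 - r - 12) = (r - 1)*(r + 3)*(r - 4)
(2) = (u + 4)*(u^3 + 4*u^2 + u - 6) = (u + 2)*(u + 4)*(u^2 + 2*u - 3) = (u - 1)*(u + 2)*(u + 4)*(u + 3)
(3) = (w + 2)*(w^2 + w - 2) = (w - 1)*(w + 2)*(w + 2)
(4) = (x - 5)*(x^3 - 5*x^2 + 2*x + 8) = (x - 5)*(x - 4)*(x^2 - x - 2) = (x - 5)*(x - 4)*(x - 2)*(x + 1)
(5) = (v + 1)*(v^2 - 9) = (v - 3)*(v + 1)*(v + 3)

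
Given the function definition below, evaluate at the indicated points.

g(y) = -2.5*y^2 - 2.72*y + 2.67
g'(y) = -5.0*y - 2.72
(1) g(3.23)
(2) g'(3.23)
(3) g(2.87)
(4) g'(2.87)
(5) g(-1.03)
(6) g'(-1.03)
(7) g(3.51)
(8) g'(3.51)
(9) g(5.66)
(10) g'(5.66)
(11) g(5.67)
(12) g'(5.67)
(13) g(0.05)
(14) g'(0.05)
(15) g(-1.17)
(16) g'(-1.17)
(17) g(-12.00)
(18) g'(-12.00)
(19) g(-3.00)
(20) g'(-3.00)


(1) = -32.20
(2) = -18.87
(3) = -25.73
(4) = -17.07
(5) = 2.82
(6) = 2.43
(7) = -37.68
(8) = -20.27
(9) = -92.81
(10) = -31.02
(11) = -93.12
(12) = -31.07
(13) = 2.53
(14) = -2.97
(15) = 2.43
(16) = 3.13
(17) = -324.69
(18) = 57.28
(19) = -11.67
(20) = 12.28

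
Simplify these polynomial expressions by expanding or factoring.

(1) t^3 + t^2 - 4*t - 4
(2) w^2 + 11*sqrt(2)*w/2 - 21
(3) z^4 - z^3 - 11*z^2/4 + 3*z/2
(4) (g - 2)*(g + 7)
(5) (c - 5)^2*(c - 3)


(1) = (t - 2)*(t + 1)*(t + 2)
(2) = (w - 3*sqrt(2)/2)*(w + 7*sqrt(2))
(3) = z*(z - 2)*(z - 1/2)*(z + 3/2)
(4) = g^2 + 5*g - 14
(5) = c^3 - 13*c^2 + 55*c - 75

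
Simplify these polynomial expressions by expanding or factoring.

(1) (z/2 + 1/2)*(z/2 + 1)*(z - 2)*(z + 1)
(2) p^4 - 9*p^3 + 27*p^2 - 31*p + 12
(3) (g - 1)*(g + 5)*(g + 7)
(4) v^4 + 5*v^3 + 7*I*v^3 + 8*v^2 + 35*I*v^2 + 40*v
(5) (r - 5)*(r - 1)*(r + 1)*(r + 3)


(1) = z^4/4 + z^3/2 - 3*z^2/4 - 2*z - 1
(2) = (p - 4)*(p - 3)*(p - 1)^2
(3) = g^3 + 11*g^2 + 23*g - 35
(4) = v*(v + 5)*(v - I)*(v + 8*I)
(5) = r^4 - 2*r^3 - 16*r^2 + 2*r + 15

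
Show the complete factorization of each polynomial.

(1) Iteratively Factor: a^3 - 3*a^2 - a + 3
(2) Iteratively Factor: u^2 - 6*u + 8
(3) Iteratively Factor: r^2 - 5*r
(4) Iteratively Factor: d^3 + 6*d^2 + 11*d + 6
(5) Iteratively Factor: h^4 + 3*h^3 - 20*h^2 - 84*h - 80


(1) = (a - 3)*(a^2 - 1) = (a - 3)*(a + 1)*(a - 1)
(2) = (u - 2)*(u - 4)
(3) = (r)*(r - 5)
(4) = (d + 1)*(d^2 + 5*d + 6) = (d + 1)*(d + 3)*(d + 2)
(5) = (h + 2)*(h^3 + h^2 - 22*h - 40) = (h - 5)*(h + 2)*(h^2 + 6*h + 8) = (h - 5)*(h + 2)*(h + 4)*(h + 2)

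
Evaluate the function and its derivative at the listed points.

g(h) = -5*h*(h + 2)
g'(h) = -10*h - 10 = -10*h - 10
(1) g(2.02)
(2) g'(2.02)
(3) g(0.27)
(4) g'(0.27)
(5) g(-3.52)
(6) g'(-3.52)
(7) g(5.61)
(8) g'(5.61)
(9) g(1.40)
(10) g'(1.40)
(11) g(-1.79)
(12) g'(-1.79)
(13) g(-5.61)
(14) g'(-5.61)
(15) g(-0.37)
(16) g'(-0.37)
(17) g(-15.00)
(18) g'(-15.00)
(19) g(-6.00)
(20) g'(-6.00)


(1) = -40.60
(2) = -30.20
(3) = -3.06
(4) = -12.70
(5) = -26.75
(6) = 25.20
(7) = -213.46
(8) = -66.10
(9) = -23.80
(10) = -24.00
(11) = 1.88
(12) = 7.90
(13) = -101.26
(14) = 46.10
(15) = 3.02
(16) = -6.30
(17) = -975.00
(18) = 140.00
(19) = -120.00
(20) = 50.00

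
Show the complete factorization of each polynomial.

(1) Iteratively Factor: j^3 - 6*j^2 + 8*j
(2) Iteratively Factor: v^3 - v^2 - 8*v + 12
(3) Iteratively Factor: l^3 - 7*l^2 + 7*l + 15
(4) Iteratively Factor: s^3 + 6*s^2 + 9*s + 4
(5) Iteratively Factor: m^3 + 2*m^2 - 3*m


(1) = (j)*(j^2 - 6*j + 8) = j*(j - 2)*(j - 4)
(2) = (v - 2)*(v^2 + v - 6) = (v - 2)*(v + 3)*(v - 2)
(3) = (l - 3)*(l^2 - 4*l - 5) = (l - 3)*(l + 1)*(l - 5)
(4) = (s + 4)*(s^2 + 2*s + 1) = (s + 1)*(s + 4)*(s + 1)
(5) = (m - 1)*(m^2 + 3*m) = (m - 1)*(m + 3)*(m)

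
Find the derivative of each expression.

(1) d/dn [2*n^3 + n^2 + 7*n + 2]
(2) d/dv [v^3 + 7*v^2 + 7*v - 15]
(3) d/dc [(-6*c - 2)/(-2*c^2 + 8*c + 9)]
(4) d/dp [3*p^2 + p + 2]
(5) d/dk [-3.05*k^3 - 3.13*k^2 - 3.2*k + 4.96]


(1) = 6*n^2 + 2*n + 7
(2) = 3*v^2 + 14*v + 7
(3) = 2*(6*c^2 - 24*c - 4*(c - 2)*(3*c + 1) - 27)/(-2*c^2 + 8*c + 9)^2
(4) = 6*p + 1
(5) = -9.15*k^2 - 6.26*k - 3.2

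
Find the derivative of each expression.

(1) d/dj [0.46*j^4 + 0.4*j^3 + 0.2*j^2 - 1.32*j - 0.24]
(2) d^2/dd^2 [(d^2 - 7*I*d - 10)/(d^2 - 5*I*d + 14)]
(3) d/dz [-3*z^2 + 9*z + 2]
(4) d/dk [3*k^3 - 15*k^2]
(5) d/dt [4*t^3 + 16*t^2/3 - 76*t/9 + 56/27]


(1) = 1.84*j^3 + 1.2*j^2 + 0.4*j - 1.32
(2) = 4*(-I*d^3 - 36*d^2 + 222*I*d + 538)/(d^6 - 15*I*d^5 - 33*d^4 - 295*I*d^3 - 462*d^2 - 2940*I*d + 2744)
(3) = 9 - 6*z
(4) = 3*k*(3*k - 10)
(5) = 12*t^2 + 32*t/3 - 76/9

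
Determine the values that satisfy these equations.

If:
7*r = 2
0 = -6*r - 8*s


Then:
r = 2/7
s = -3/14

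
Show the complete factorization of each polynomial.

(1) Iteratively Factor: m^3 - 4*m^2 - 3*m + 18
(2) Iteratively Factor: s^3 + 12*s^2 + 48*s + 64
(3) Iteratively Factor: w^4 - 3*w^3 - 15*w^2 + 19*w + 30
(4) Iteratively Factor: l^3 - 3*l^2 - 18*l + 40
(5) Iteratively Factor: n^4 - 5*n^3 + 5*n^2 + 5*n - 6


(1) = (m - 3)*(m^2 - m - 6) = (m - 3)*(m + 2)*(m - 3)
(2) = (s + 4)*(s^2 + 8*s + 16) = (s + 4)^2*(s + 4)
(3) = (w - 5)*(w^3 + 2*w^2 - 5*w - 6) = (w - 5)*(w + 1)*(w^2 + w - 6) = (w - 5)*(w + 1)*(w + 3)*(w - 2)
(4) = (l - 5)*(l^2 + 2*l - 8) = (l - 5)*(l - 2)*(l + 4)
(5) = (n - 3)*(n^3 - 2*n^2 - n + 2) = (n - 3)*(n + 1)*(n^2 - 3*n + 2) = (n - 3)*(n - 2)*(n + 1)*(n - 1)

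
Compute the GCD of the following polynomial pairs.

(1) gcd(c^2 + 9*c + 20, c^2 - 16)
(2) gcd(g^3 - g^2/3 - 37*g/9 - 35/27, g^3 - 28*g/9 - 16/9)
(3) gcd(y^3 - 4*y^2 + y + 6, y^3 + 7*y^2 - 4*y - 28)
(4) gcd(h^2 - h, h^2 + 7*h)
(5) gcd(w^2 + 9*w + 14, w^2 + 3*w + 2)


(1) = gcd((c + 4)*(c + 5), (c - 4)*(c + 4)) = c + 4
(2) = 1
(3) = gcd((y - 3)*(y - 2)*(y + 1), (y - 2)*(y + 2)*(y + 7)) = y - 2
(4) = gcd(h*(h - 1), h*(h + 7)) = h
(5) = gcd((w + 2)*(w + 7), (w + 1)*(w + 2)) = w + 2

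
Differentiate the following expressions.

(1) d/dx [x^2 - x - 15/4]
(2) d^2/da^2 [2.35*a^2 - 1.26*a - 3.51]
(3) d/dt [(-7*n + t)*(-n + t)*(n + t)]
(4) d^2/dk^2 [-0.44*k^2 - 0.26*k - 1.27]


(1) = 2*x - 1
(2) = 4.70000000000000
(3) = -n^2 - 14*n*t + 3*t^2
(4) = -0.880000000000000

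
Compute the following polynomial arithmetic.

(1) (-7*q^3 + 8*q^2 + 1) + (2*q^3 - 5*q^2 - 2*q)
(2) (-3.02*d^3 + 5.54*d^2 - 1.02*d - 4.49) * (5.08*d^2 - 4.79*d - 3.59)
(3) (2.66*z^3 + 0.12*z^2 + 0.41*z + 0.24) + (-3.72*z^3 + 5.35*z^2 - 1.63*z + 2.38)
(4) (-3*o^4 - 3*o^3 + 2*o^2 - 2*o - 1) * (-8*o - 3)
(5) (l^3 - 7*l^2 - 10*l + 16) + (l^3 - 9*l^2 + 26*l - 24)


(1) = -5*q^3 + 3*q^2 - 2*q + 1
(2) = -15.3416*d^5 + 42.609*d^4 - 20.8764*d^3 - 37.812*d^2 + 25.1689*d + 16.1191
(3) = -1.06*z^3 + 5.47*z^2 - 1.22*z + 2.62
(4) = 24*o^5 + 33*o^4 - 7*o^3 + 10*o^2 + 14*o + 3
(5) = 2*l^3 - 16*l^2 + 16*l - 8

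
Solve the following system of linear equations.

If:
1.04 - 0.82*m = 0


Then:
m = 1.27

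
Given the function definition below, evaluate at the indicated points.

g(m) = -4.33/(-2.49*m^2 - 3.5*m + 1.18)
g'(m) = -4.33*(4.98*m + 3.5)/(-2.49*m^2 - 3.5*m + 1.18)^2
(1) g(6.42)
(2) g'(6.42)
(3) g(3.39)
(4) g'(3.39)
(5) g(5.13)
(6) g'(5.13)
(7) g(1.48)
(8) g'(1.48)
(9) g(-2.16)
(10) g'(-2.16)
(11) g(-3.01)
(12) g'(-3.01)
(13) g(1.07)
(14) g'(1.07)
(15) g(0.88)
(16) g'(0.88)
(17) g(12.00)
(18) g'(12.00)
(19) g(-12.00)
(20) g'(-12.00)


(1) = 0.03
(2) = -0.01
(3) = 0.11
(4) = -0.06
(5) = 0.05
(6) = -0.02
(7) = 0.46
(8) = -0.53
(9) = 1.50
(10) = 3.80
(11) = 0.40
(12) = 0.42
(13) = 0.80
(14) = -1.30
(15) = 1.13
(16) = -2.33
(17) = 0.01
(18) = -0.00
(19) = 0.01
(20) = 0.00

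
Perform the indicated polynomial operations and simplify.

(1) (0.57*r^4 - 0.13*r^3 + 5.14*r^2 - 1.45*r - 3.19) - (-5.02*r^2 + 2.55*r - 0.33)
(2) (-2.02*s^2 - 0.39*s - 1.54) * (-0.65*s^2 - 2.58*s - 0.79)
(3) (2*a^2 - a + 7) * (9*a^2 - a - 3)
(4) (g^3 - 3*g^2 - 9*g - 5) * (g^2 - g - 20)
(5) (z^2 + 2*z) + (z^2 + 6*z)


(1) = 0.57*r^4 - 0.13*r^3 + 10.16*r^2 - 4.0*r - 2.86
(2) = 1.313*s^4 + 5.4651*s^3 + 3.603*s^2 + 4.2813*s + 1.2166
(3) = 18*a^4 - 11*a^3 + 58*a^2 - 4*a - 21
(4) = g^5 - 4*g^4 - 26*g^3 + 64*g^2 + 185*g + 100
(5) = 2*z^2 + 8*z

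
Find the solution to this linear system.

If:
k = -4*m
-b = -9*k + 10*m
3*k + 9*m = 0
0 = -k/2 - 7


Then:
No Solution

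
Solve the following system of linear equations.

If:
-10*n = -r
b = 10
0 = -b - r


Then:
b = 10
n = -1
r = -10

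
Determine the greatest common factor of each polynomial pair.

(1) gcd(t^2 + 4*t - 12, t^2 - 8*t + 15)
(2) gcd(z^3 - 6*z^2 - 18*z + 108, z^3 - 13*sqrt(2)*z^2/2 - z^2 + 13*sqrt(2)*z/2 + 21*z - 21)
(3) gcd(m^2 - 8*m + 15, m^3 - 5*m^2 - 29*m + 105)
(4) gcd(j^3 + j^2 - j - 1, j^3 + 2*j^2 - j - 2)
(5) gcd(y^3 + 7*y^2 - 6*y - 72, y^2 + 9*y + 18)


(1) = gcd((t - 2)*(t + 6), (t - 5)*(t - 3)) = 1
(2) = gcd((z - 6)*(z - 3*sqrt(2))*(z + 3*sqrt(2)), (z - 1)*(z - 7*sqrt(2)/2)*(z - 3*sqrt(2))) = z - 3*sqrt(2)
(3) = gcd((m - 5)*(m - 3), (m - 7)*(m - 3)*(m + 5)) = m - 3
(4) = j^2 - 1
(5) = y + 6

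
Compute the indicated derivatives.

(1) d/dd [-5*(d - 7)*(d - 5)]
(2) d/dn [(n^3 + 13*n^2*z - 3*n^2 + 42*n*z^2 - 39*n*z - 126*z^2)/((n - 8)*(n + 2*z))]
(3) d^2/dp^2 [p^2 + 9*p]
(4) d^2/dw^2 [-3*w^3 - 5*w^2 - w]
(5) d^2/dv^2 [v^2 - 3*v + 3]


(1) = 60 - 10*d
(2) = (n^4 + 4*n^3*z - 16*n^3 - 16*n^2*z^2 - 119*n^2*z + 24*n^2 - 164*n*z^2 + 96*n*z - 420*z^3 - 384*z^2)/(n^4 + 4*n^3*z - 16*n^3 + 4*n^2*z^2 - 64*n^2*z + 64*n^2 - 64*n*z^2 + 256*n*z + 256*z^2)
(3) = 2
(4) = -18*w - 10
(5) = 2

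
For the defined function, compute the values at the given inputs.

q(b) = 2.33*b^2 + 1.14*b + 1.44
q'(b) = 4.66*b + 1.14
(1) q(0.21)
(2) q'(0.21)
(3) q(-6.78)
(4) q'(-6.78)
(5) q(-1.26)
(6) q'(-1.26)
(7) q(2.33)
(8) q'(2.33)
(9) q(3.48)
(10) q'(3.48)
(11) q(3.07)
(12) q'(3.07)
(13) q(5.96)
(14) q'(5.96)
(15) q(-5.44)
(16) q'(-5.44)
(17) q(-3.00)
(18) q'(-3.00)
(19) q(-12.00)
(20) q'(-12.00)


(1) = 1.78
(2) = 2.12
(3) = 100.82
(4) = -30.45
(5) = 3.70
(6) = -4.73
(7) = 16.75
(8) = 12.00
(9) = 33.62
(10) = 17.36
(11) = 26.90
(12) = 15.45
(13) = 91.00
(14) = 28.91
(15) = 64.19
(16) = -24.21
(17) = 18.99
(18) = -12.84
(19) = 323.28
(20) = -54.78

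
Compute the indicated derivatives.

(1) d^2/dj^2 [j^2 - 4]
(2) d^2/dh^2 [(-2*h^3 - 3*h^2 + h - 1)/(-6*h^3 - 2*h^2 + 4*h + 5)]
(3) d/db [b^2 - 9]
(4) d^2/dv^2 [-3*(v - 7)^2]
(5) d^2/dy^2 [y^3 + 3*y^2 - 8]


(1) = 2
(2) = 2*(84*h^6 + 36*h^5 + 756*h^4 + 774*h^3 - 30*h^2 + 186*h + 121)/(216*h^9 + 216*h^8 - 360*h^7 - 820*h^6 - 120*h^5 + 756*h^4 + 626*h^3 - 90*h^2 - 300*h - 125)
(3) = 2*b
(4) = -6
(5) = 6*y + 6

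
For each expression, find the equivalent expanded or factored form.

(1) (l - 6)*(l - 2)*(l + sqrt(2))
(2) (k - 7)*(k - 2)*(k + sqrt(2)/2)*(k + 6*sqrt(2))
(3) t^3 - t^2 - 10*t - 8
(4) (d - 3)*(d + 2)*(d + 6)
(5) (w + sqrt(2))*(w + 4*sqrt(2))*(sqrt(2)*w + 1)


(1) = l^3 - 8*l^2 + sqrt(2)*l^2 - 8*sqrt(2)*l + 12*l + 12*sqrt(2)
(2) = k^4 - 9*k^3 + 13*sqrt(2)*k^3/2 - 117*sqrt(2)*k^2/2 + 20*k^2 - 54*k + 91*sqrt(2)*k + 84
(3) = (t - 4)*(t + 1)*(t + 2)
(4) = d^3 + 5*d^2 - 12*d - 36
(5) = sqrt(2)*w^3 + 11*w^2 + 13*sqrt(2)*w + 8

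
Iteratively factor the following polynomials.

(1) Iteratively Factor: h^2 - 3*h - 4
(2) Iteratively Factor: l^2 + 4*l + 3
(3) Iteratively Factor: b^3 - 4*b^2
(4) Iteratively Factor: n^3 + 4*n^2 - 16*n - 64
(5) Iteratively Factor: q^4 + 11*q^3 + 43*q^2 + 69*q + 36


(1) = (h + 1)*(h - 4)
(2) = (l + 3)*(l + 1)
(3) = (b - 4)*(b^2) = b*(b - 4)*(b)
(4) = (n + 4)*(n^2 - 16) = (n - 4)*(n + 4)*(n + 4)
(5) = (q + 3)*(q^3 + 8*q^2 + 19*q + 12) = (q + 1)*(q + 3)*(q^2 + 7*q + 12) = (q + 1)*(q + 3)^2*(q + 4)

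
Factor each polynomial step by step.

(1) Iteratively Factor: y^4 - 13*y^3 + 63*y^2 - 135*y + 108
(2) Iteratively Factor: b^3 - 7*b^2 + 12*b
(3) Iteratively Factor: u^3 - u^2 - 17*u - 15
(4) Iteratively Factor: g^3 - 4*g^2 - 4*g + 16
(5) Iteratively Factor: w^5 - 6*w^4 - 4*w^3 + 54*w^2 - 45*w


(1) = (y - 3)*(y^3 - 10*y^2 + 33*y - 36) = (y - 3)^2*(y^2 - 7*y + 12) = (y - 3)^3*(y - 4)
(2) = (b - 3)*(b^2 - 4*b) = b*(b - 3)*(b - 4)
(3) = (u - 5)*(u^2 + 4*u + 3) = (u - 5)*(u + 1)*(u + 3)
(4) = (g - 2)*(g^2 - 2*g - 8) = (g - 4)*(g - 2)*(g + 2)
(5) = (w)*(w^4 - 6*w^3 - 4*w^2 + 54*w - 45) = w*(w - 3)*(w^3 - 3*w^2 - 13*w + 15) = w*(w - 5)*(w - 3)*(w^2 + 2*w - 3) = w*(w - 5)*(w - 3)*(w - 1)*(w + 3)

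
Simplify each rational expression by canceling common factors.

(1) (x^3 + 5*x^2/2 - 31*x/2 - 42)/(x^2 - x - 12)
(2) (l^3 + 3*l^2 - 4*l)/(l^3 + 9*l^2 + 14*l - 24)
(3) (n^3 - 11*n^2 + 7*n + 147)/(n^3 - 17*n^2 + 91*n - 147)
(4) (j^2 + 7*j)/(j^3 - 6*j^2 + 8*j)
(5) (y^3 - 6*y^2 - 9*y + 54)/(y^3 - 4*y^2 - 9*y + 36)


(1) = x + 7/2
(2) = l/(l + 6)
(3) = (n + 3)/(n - 3)
(4) = (j + 7)/(j^2 - 6*j + 8)
(5) = (y - 6)/(y - 4)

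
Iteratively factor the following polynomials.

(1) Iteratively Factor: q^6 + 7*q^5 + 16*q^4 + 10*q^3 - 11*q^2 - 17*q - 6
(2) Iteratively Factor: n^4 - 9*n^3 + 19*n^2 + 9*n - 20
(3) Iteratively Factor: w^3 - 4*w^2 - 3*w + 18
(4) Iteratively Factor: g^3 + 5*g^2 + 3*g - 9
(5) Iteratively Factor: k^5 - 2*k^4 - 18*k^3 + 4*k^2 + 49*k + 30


(1) = (q + 2)*(q^5 + 5*q^4 + 6*q^3 - 2*q^2 - 7*q - 3) = (q + 1)*(q + 2)*(q^4 + 4*q^3 + 2*q^2 - 4*q - 3) = (q + 1)^2*(q + 2)*(q^3 + 3*q^2 - q - 3) = (q + 1)^2*(q + 2)*(q + 3)*(q^2 - 1) = (q + 1)^3*(q + 2)*(q + 3)*(q - 1)
(2) = (n + 1)*(n^3 - 10*n^2 + 29*n - 20) = (n - 4)*(n + 1)*(n^2 - 6*n + 5) = (n - 4)*(n - 1)*(n + 1)*(n - 5)
(3) = (w - 3)*(w^2 - w - 6) = (w - 3)*(w + 2)*(w - 3)
(4) = (g + 3)*(g^2 + 2*g - 3) = (g - 1)*(g + 3)*(g + 3)
(5) = (k + 1)*(k^4 - 3*k^3 - 15*k^2 + 19*k + 30) = (k + 1)^2*(k^3 - 4*k^2 - 11*k + 30) = (k - 5)*(k + 1)^2*(k^2 + k - 6) = (k - 5)*(k + 1)^2*(k + 3)*(k - 2)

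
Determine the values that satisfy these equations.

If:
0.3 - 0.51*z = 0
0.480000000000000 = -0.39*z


Then:
No Solution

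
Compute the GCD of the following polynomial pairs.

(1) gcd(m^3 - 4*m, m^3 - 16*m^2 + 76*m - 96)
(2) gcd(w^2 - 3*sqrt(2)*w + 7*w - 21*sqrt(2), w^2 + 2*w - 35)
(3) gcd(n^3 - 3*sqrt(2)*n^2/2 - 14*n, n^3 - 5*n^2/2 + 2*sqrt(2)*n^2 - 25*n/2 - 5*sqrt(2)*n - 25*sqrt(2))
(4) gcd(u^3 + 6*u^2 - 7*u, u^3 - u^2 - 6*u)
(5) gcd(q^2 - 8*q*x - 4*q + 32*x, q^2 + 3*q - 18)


(1) = gcd(m*(m - 2)*(m + 2), (m - 8)*(m - 6)*(m - 2)) = m - 2
(2) = w + 7
(3) = gcd(n*(n - 7*sqrt(2)/2)*(n + 2*sqrt(2)), (n - 5)*(n + 5/2)*(n + 2*sqrt(2))) = n + 2*sqrt(2)
(4) = gcd(u*(u - 1)*(u + 7), u*(u - 3)*(u + 2)) = u
(5) = 1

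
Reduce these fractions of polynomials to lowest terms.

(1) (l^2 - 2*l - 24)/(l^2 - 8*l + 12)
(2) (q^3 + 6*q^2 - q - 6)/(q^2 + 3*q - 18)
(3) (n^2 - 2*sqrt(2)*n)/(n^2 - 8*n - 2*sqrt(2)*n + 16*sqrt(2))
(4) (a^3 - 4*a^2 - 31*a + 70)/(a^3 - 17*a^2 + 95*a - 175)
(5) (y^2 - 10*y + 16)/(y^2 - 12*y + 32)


(1) = (l + 4)/(l - 2)
(2) = (q^2 - 1)/(q - 3)
(3) = n/(n - 8)
(4) = (a^2 + 3*a - 10)/(a^2 - 10*a + 25)
(5) = (y - 2)/(y - 4)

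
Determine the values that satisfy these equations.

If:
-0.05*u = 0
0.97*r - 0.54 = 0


Then:
r = 0.56
u = 0.00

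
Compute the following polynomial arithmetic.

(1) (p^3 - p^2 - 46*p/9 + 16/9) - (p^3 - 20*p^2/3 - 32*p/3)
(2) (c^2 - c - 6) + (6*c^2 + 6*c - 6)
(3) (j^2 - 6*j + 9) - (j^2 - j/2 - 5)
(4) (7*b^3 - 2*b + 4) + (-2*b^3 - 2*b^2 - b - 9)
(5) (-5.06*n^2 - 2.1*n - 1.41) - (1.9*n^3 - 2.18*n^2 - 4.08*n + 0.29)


(1) = 17*p^2/3 + 50*p/9 + 16/9
(2) = 7*c^2 + 5*c - 12
(3) = 14 - 11*j/2
(4) = 5*b^3 - 2*b^2 - 3*b - 5
(5) = -1.9*n^3 - 2.88*n^2 + 1.98*n - 1.7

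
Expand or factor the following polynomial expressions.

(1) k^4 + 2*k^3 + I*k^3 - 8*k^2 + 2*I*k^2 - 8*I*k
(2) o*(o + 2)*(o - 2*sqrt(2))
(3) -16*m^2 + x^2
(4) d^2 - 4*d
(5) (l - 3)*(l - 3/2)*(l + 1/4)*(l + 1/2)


(1) = k*(k - 2)*(k + 4)*(k + I)
(2) = o^3 - 2*sqrt(2)*o^2 + 2*o^2 - 4*sqrt(2)*o
(3) = (-4*m + x)*(4*m + x)
(4) = d*(d - 4)
(5) = l^4 - 15*l^3/4 + 5*l^2/4 + 45*l/16 + 9/16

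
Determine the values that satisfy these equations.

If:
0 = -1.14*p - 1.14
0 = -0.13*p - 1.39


Then:
No Solution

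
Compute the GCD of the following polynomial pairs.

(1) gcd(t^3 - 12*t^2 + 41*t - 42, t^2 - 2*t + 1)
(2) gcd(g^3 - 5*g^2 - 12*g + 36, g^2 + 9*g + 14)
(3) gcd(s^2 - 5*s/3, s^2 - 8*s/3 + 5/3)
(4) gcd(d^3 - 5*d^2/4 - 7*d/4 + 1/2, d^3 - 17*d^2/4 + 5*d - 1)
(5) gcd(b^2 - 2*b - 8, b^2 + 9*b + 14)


(1) = gcd((t - 7)*(t - 3)*(t - 2), (t - 1)^2) = 1
(2) = 1
(3) = s - 5/3
(4) = gcd((d - 2)*(d - 1/4)*(d + 1), (d - 2)^2*(d - 1/4)) = d^2 - 9*d/4 + 1/2
(5) = b + 2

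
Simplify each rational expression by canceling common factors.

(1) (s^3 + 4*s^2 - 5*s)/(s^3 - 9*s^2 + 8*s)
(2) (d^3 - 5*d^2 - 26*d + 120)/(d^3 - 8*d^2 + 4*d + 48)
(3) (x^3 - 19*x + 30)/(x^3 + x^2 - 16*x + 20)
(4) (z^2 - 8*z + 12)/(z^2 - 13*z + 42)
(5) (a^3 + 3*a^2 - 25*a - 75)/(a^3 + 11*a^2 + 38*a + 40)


(1) = (s + 5)/(s - 8)
(2) = (d + 5)/(d + 2)
(3) = (x - 3)/(x - 2)
(4) = (z - 2)/(z - 7)
(5) = (a^2 - 2*a - 15)/(a^2 + 6*a + 8)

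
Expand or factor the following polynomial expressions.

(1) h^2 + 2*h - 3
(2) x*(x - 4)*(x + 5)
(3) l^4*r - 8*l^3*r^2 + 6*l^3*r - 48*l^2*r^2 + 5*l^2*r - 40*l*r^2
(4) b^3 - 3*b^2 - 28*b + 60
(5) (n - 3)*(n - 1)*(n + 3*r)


(1) = (h - 1)*(h + 3)
(2) = x^3 + x^2 - 20*x
(3) = l*(l + 5)*(l - 8*r)*(l*r + r)
(4) = (b - 6)*(b - 2)*(b + 5)
(5) = n^3 + 3*n^2*r - 4*n^2 - 12*n*r + 3*n + 9*r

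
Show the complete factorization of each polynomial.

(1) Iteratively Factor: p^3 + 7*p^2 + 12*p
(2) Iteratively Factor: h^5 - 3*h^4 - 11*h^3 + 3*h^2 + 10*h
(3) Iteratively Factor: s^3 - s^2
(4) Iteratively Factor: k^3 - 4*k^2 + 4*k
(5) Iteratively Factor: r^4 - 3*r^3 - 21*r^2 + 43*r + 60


(1) = (p)*(p^2 + 7*p + 12) = p*(p + 3)*(p + 4)
(2) = (h - 5)*(h^4 + 2*h^3 - h^2 - 2*h) = (h - 5)*(h + 1)*(h^3 + h^2 - 2*h) = (h - 5)*(h + 1)*(h + 2)*(h^2 - h) = h*(h - 5)*(h + 1)*(h + 2)*(h - 1)
(3) = (s)*(s^2 - s) = s*(s - 1)*(s)
(4) = (k - 2)*(k^2 - 2*k) = k*(k - 2)*(k - 2)
(5) = (r - 5)*(r^3 + 2*r^2 - 11*r - 12) = (r - 5)*(r + 1)*(r^2 + r - 12) = (r - 5)*(r - 3)*(r + 1)*(r + 4)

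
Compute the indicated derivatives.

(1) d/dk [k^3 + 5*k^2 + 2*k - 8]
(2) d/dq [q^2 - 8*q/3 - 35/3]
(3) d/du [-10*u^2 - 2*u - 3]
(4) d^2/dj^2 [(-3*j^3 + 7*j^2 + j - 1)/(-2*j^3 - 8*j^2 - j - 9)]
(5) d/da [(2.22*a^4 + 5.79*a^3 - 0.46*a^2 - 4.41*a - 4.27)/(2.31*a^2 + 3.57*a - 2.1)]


(1) = 3*k^2 + 10*k + 2
(2) = 2*q - 8/3
(3) = -20*u - 2
(4) = 2*(-76*j^6 - 30*j^5 - 306*j^4 + 791*j^3 + 1899*j^2 + 915*j - 629)/(8*j^9 + 96*j^8 + 396*j^7 + 716*j^6 + 1062*j^5 + 1860*j^4 + 919*j^3 + 1971*j^2 + 243*j + 729)
(5) = (10.2564*a^5 + 37.1511*a^4 + 22.6926*a^3 - 27.9321*a^2 + 21.6594*a + 24.5049)/(5.3361*a^4 + 16.4934*a^3 + 3.0429*a^2 - 14.994*a + 4.41)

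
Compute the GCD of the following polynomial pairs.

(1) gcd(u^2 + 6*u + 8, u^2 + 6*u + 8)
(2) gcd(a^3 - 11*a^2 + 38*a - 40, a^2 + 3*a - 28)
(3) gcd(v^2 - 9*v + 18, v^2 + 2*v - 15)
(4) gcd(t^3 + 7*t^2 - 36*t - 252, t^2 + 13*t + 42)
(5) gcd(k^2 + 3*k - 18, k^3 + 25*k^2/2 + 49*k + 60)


(1) = gcd((u + 2)*(u + 4), (u + 2)*(u + 4)) = u^2 + 6*u + 8
(2) = a - 4
(3) = v - 3
(4) = t^2 + 13*t + 42
(5) = gcd((k - 3)*(k + 6), (k + 5/2)*(k + 4)*(k + 6)) = k + 6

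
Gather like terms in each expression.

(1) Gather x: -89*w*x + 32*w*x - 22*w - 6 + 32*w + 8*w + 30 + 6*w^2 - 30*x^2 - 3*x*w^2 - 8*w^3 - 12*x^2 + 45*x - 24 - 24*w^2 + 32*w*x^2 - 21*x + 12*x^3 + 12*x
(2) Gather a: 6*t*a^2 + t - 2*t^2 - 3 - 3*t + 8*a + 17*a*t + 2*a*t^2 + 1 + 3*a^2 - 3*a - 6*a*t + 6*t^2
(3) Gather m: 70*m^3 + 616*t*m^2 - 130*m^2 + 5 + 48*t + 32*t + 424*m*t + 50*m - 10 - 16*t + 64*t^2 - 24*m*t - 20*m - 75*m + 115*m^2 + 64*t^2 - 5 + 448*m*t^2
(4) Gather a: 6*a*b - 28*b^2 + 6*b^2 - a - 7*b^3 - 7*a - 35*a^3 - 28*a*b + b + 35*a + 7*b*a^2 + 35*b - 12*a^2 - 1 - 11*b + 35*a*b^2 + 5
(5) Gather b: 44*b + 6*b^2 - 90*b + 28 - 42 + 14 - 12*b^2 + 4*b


(1) = -8*w^3 - 18*w^2 + 18*w + 12*x^3 + x^2*(32*w - 42) + x*(-3*w^2 - 57*w + 36)
(2) = a^2*(6*t + 3) + a*(2*t^2 + 11*t + 5) + 4*t^2 - 2*t - 2
(3) = 70*m^3 + m^2*(616*t - 15) + m*(448*t^2 + 400*t - 45) + 128*t^2 + 64*t - 10
(4) = -35*a^3 + a^2*(7*b - 12) + a*(35*b^2 - 22*b + 27) - 7*b^3 - 22*b^2 + 25*b + 4
(5) = -6*b^2 - 42*b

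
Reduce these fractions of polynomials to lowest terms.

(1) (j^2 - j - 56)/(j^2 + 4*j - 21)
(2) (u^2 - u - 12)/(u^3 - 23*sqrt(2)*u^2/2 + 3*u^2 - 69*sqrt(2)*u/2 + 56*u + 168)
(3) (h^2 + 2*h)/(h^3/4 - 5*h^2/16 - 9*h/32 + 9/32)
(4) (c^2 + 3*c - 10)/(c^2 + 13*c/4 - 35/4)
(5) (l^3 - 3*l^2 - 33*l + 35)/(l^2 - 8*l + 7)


(1) = (j - 8)/(j - 3)
(2) = (2*u - 8)/(2*u^2 - 23*sqrt(2)*u + 112)
(3) = (32*h^2 + 64*h)/(8*h^3 - 10*h^2 - 9*h + 9)
(4) = (4*c - 8)/(4*c - 7)
(5) = l + 5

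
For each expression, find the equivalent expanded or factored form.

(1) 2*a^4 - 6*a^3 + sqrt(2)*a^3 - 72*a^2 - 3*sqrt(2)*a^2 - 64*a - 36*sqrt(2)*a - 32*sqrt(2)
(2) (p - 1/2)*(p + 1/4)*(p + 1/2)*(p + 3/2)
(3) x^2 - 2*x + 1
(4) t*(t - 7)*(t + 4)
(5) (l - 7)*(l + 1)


(1) = (a - 8)*(a + 4)*(sqrt(2)*a + 1)*(sqrt(2)*a + sqrt(2))
(2) = p^4 + 7*p^3/4 + p^2/8 - 7*p/16 - 3/32
(3) = (x - 1)^2
(4) = t^3 - 3*t^2 - 28*t
(5) = l^2 - 6*l - 7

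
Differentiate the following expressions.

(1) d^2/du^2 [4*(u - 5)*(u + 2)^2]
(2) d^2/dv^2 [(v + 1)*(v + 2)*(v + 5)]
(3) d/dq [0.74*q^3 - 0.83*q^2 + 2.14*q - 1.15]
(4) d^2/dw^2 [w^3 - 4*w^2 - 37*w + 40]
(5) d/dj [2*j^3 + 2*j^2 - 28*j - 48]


(1) = 24*u - 8
(2) = 6*v + 16
(3) = 2.22*q^2 - 1.66*q + 2.14
(4) = 6*w - 8
(5) = 6*j^2 + 4*j - 28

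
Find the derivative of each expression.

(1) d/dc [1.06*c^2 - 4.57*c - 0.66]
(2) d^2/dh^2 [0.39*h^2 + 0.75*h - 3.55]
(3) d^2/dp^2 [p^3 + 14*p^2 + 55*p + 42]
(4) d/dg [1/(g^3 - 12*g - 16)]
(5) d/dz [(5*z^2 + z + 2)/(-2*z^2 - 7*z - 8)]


(1) = 2.12*c - 4.57
(2) = 0.780000000000000
(3) = 6*p + 28
(4) = 3*(4 - g^2)/(-g^3 + 12*g + 16)^2
(5) = 3*(-11*z^2 - 24*z + 2)/(4*z^4 + 28*z^3 + 81*z^2 + 112*z + 64)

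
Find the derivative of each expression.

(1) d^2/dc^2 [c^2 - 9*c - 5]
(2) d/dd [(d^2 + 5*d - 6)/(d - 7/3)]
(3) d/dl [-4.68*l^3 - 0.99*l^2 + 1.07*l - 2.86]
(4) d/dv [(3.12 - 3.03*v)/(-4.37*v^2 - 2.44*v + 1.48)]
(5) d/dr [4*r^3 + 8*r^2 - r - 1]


(1) = 2
(2) = 3*(3*d^2 - 14*d - 17)/(9*d^2 - 42*d + 49)
(3) = -14.04*l^2 - 1.98*l + 1.07
(4) = (-13.2411*v^2 + 27.2688*v + 3.1284)/(19.0969*v^4 + 21.3256*v^3 - 6.9816*v^2 - 7.2224*v + 2.1904)
(5) = 12*r^2 + 16*r - 1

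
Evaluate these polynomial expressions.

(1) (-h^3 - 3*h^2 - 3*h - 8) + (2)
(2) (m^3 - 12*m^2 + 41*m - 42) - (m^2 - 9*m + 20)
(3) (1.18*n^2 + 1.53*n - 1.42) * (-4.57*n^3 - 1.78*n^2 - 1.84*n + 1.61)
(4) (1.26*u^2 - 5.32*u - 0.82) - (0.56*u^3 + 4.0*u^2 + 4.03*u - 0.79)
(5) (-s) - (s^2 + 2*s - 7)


(1) = -h^3 - 3*h^2 - 3*h - 6
(2) = m^3 - 13*m^2 + 50*m - 62
(3) = -5.3926*n^5 - 9.0925*n^4 + 1.5948*n^3 + 1.6122*n^2 + 5.0761*n - 2.2862
(4) = -0.56*u^3 - 2.74*u^2 - 9.35*u - 0.03
(5) = -s^2 - 3*s + 7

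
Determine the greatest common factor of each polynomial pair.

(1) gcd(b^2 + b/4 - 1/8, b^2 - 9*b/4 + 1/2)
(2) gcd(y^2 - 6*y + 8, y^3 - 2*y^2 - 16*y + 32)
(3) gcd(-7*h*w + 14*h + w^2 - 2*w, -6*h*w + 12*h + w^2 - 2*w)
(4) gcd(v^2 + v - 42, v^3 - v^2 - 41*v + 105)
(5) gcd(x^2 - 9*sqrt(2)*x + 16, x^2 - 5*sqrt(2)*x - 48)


(1) = gcd((b - 1/4)*(b + 1/2), (b - 2)*(b - 1/4)) = b - 1/4
(2) = y^2 - 6*y + 8
(3) = gcd((-7*h + w)*(w - 2), (-6*h + w)*(w - 2)) = w - 2
(4) = gcd((v - 6)*(v + 7), (v - 5)*(v - 3)*(v + 7)) = v + 7
(5) = x - 8*sqrt(2)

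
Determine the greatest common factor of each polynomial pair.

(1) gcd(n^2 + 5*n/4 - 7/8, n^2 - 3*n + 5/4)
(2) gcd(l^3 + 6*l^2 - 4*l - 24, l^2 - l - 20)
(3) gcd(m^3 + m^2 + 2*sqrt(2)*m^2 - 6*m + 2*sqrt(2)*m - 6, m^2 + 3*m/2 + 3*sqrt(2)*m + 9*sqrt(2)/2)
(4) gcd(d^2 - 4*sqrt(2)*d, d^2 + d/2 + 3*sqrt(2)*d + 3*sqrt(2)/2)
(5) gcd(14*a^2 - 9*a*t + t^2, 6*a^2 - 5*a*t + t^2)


(1) = n - 1/2
(2) = 1
(3) = m + 3*sqrt(2)
(4) = gcd(d*(d - 4*sqrt(2)), (d + 1/2)*(d + 3*sqrt(2))) = 1
(5) = -2*a + t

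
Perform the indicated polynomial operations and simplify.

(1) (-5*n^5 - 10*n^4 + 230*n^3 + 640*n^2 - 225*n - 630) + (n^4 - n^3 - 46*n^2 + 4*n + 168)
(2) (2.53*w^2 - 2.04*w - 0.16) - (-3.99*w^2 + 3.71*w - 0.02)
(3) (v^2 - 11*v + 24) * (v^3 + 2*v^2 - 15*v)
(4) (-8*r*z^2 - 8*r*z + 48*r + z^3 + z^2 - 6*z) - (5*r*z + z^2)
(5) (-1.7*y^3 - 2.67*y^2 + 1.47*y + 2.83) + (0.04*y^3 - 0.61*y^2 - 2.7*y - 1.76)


(1) = -5*n^5 - 9*n^4 + 229*n^3 + 594*n^2 - 221*n - 462
(2) = 6.52*w^2 - 5.75*w - 0.14
(3) = v^5 - 9*v^4 - 13*v^3 + 213*v^2 - 360*v
(4) = -8*r*z^2 - 13*r*z + 48*r + z^3 - 6*z
(5) = -1.66*y^3 - 3.28*y^2 - 1.23*y + 1.07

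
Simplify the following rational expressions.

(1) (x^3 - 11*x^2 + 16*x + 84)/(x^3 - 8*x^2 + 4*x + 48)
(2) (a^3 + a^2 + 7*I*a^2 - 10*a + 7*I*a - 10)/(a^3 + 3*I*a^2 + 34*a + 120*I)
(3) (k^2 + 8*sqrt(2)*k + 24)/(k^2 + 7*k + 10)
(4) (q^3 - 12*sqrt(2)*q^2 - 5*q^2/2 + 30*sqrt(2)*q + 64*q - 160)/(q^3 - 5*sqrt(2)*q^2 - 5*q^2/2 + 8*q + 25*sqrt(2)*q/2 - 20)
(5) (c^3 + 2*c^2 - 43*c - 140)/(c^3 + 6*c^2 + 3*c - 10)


(1) = (x - 7)/(x - 4)
(2) = (a^2 + a*(1 + 2*I) + 2*I)/(a^2 - 2*I*a + 24)
(3) = (k^2 + 8*sqrt(2)*k + 24)/(k^2 + 7*k + 10)
(4) = (4*q - 32*sqrt(2))/(4*q - 4*sqrt(2))
(5) = (c^2 - 3*c - 28)/(c^2 + c - 2)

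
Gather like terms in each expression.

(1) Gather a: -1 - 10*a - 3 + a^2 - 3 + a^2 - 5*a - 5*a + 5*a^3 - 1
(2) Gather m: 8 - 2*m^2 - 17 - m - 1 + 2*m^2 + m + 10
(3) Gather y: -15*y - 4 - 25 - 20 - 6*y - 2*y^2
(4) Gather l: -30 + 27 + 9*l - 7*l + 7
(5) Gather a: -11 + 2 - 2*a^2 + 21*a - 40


(1) = 5*a^3 + 2*a^2 - 20*a - 8
(2) = 0
(3) = -2*y^2 - 21*y - 49
(4) = 2*l + 4
(5) = -2*a^2 + 21*a - 49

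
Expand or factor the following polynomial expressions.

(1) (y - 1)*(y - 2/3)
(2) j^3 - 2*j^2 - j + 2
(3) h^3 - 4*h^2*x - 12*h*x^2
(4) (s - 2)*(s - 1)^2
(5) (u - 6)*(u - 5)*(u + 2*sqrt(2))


(1) = y^2 - 5*y/3 + 2/3
(2) = (j - 2)*(j - 1)*(j + 1)
(3) = h*(h - 6*x)*(h + 2*x)
(4) = s^3 - 4*s^2 + 5*s - 2
(5) = u^3 - 11*u^2 + 2*sqrt(2)*u^2 - 22*sqrt(2)*u + 30*u + 60*sqrt(2)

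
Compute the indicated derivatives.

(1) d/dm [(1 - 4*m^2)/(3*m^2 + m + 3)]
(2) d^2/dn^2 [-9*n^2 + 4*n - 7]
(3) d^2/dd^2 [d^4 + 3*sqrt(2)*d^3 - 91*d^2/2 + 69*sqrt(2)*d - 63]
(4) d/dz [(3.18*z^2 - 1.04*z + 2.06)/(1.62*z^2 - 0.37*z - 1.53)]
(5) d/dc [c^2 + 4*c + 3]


(1) = (-4*m^2 - 30*m - 1)/(9*m^4 + 6*m^3 + 19*m^2 + 6*m + 9)
(2) = -18
(3) = 12*d^2 + 18*sqrt(2)*d - 91
(4) = (0.5082*z^2 - 16.4052*z + 2.3534)/(2.6244*z^4 - 1.1988*z^3 - 4.8203*z^2 + 1.1322*z + 2.3409)
(5) = 2*c + 4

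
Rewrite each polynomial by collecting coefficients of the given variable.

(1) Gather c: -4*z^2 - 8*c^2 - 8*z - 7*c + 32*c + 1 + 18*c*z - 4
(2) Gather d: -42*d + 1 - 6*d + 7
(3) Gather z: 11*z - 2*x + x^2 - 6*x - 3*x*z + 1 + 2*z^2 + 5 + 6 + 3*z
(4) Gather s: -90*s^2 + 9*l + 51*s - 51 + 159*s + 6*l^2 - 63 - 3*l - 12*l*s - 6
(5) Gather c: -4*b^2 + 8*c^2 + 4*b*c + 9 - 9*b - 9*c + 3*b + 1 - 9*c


(1) = -8*c^2 + c*(18*z + 25) - 4*z^2 - 8*z - 3
(2) = 8 - 48*d
(3) = x^2 - 8*x + 2*z^2 + z*(14 - 3*x) + 12
(4) = 6*l^2 + 6*l - 90*s^2 + s*(210 - 12*l) - 120
(5) = -4*b^2 - 6*b + 8*c^2 + c*(4*b - 18) + 10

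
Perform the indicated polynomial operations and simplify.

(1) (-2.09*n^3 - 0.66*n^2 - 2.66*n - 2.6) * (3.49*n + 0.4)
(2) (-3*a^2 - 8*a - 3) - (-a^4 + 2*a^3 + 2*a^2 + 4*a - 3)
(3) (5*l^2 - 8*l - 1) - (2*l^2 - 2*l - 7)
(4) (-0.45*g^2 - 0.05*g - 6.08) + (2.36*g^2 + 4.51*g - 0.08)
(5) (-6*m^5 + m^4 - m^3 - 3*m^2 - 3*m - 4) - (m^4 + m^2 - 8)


(1) = -7.2941*n^4 - 3.1394*n^3 - 9.5474*n^2 - 10.138*n - 1.04
(2) = a^4 - 2*a^3 - 5*a^2 - 12*a
(3) = 3*l^2 - 6*l + 6
(4) = 1.91*g^2 + 4.46*g - 6.16
(5) = -6*m^5 - m^3 - 4*m^2 - 3*m + 4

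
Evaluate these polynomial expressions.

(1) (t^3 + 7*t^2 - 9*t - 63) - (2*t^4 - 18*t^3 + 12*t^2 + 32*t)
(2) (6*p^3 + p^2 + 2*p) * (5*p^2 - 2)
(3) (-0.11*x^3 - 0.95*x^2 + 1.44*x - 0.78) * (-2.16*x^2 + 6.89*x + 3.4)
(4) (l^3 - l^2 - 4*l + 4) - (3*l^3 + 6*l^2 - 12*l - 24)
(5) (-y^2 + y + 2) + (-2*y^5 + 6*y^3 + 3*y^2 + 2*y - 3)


(1) = -2*t^4 + 19*t^3 - 5*t^2 - 41*t - 63
(2) = 30*p^5 + 5*p^4 - 2*p^3 - 2*p^2 - 4*p
(3) = 0.2376*x^5 + 1.2941*x^4 - 10.0299*x^3 + 8.3764*x^2 - 0.4782*x - 2.652
(4) = -2*l^3 - 7*l^2 + 8*l + 28
(5) = -2*y^5 + 6*y^3 + 2*y^2 + 3*y - 1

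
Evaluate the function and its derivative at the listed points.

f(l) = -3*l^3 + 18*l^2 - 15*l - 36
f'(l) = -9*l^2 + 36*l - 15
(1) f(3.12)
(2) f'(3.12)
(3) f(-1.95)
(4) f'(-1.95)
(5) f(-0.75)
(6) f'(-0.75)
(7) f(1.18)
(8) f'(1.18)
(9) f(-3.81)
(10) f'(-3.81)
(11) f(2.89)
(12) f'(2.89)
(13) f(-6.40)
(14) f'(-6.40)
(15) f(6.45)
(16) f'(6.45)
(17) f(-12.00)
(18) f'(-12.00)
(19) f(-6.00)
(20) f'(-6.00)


(1) = 1.31
(2) = 9.71
(3) = 83.94
(4) = -119.42
(5) = -13.36
(6) = -47.06
(7) = -33.57
(8) = 14.95
(9) = 448.36
(10) = -282.80
(11) = -1.42
(12) = 13.87
(13) = 1583.71
(14) = -614.04
(15) = -188.91
(16) = -157.22
(17) = 7920.00
(18) = -1743.00
(19) = 1350.00
(20) = -555.00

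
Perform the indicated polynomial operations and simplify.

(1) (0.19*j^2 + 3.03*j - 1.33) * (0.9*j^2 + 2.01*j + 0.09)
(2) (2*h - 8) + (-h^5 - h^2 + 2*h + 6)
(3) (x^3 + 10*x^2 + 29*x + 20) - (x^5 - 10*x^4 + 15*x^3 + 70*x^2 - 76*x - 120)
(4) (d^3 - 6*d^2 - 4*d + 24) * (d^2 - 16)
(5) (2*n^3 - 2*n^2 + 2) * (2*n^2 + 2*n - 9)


(1) = 0.171*j^4 + 3.1089*j^3 + 4.9104*j^2 - 2.4006*j - 0.1197
(2) = -h^5 - h^2 + 4*h - 2
(3) = -x^5 + 10*x^4 - 14*x^3 - 60*x^2 + 105*x + 140
(4) = d^5 - 6*d^4 - 20*d^3 + 120*d^2 + 64*d - 384
(5) = 4*n^5 - 22*n^3 + 22*n^2 + 4*n - 18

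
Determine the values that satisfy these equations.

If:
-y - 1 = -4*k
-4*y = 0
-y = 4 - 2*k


Then:
No Solution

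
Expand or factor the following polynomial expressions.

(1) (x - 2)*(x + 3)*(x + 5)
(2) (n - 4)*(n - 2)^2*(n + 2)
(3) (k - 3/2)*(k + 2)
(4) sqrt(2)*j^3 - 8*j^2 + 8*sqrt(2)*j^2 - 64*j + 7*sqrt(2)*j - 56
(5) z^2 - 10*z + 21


(1) = x^3 + 6*x^2 - x - 30
(2) = n^4 - 6*n^3 + 4*n^2 + 24*n - 32
(3) = k^2 + k/2 - 3
(4) = (j + 7)*(j - 4*sqrt(2))*(sqrt(2)*j + sqrt(2))
(5) = (z - 7)*(z - 3)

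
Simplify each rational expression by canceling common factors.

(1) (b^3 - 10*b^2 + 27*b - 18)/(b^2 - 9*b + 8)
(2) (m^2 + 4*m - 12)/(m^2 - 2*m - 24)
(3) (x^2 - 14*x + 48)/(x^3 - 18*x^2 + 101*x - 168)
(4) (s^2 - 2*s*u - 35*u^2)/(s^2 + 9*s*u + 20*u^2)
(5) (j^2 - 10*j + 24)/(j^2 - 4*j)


(1) = (b^2 - 9*b + 18)/(b - 8)
(2) = (m^2 + 4*m - 12)/(m^2 - 2*m - 24)
(3) = (x - 6)/(x^2 - 10*x + 21)
(4) = (s - 7*u)/(s + 4*u)
(5) = (j - 6)/j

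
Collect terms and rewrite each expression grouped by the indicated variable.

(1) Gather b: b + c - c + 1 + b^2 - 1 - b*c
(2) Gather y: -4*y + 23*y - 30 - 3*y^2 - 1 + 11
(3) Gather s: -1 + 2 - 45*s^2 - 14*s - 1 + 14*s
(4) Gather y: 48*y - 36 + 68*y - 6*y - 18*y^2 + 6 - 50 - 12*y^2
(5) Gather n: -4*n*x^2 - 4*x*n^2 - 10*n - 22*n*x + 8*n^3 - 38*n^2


(1) = b^2 + b*(1 - c)
(2) = -3*y^2 + 19*y - 20
(3) = -45*s^2
(4) = -30*y^2 + 110*y - 80
(5) = 8*n^3 + n^2*(-4*x - 38) + n*(-4*x^2 - 22*x - 10)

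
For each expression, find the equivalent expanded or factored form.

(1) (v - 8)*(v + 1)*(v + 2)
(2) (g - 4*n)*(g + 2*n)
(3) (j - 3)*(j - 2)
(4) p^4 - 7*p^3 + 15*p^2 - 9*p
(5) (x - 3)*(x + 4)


(1) = v^3 - 5*v^2 - 22*v - 16
(2) = g^2 - 2*g*n - 8*n^2
(3) = j^2 - 5*j + 6
(4) = p*(p - 3)^2*(p - 1)
(5) = x^2 + x - 12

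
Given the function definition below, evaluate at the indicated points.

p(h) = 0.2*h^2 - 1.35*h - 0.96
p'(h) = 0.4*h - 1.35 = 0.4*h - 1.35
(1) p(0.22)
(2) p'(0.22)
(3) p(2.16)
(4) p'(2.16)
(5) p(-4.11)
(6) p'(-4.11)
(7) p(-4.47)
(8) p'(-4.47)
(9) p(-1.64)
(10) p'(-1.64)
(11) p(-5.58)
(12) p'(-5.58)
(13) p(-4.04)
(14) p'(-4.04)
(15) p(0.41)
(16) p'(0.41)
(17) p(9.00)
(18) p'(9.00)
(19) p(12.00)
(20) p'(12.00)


(1) = -1.25
(2) = -1.26
(3) = -2.94
(4) = -0.49
(5) = 7.97
(6) = -2.99
(7) = 9.07
(8) = -3.14
(9) = 1.79
(10) = -2.01
(11) = 12.80
(12) = -3.58
(13) = 7.76
(14) = -2.97
(15) = -1.48
(16) = -1.19
(17) = 3.09
(18) = 2.25
(19) = 11.64
(20) = 3.45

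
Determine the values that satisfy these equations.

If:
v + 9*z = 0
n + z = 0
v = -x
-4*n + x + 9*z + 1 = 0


Then:
n = 1/22
v = 9/22
x = -9/22
z = -1/22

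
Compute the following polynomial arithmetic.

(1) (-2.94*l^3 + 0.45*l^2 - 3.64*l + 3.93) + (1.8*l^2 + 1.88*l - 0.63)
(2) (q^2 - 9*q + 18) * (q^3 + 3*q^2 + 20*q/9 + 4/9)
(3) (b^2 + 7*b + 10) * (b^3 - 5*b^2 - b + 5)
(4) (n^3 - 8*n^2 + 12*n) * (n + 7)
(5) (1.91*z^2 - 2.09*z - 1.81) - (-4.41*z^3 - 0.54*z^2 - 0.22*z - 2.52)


(1) = -2.94*l^3 + 2.25*l^2 - 1.76*l + 3.3
(2) = q^5 - 6*q^4 - 61*q^3/9 + 310*q^2/9 + 36*q + 8
(3) = b^5 + 2*b^4 - 26*b^3 - 52*b^2 + 25*b + 50
(4) = n^4 - n^3 - 44*n^2 + 84*n
(5) = 4.41*z^3 + 2.45*z^2 - 1.87*z + 0.71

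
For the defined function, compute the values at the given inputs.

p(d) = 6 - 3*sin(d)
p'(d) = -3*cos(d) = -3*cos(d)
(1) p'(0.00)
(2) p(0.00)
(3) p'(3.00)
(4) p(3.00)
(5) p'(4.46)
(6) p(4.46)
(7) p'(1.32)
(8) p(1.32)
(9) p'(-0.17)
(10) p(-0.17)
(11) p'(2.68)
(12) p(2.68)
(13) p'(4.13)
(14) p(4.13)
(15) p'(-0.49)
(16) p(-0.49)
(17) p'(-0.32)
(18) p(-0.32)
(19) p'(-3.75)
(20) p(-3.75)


(1) = -3.00
(2) = 6.00
(3) = 2.97
(4) = 5.58
(5) = 0.75
(6) = 8.90
(7) = -0.74
(8) = 3.09
(9) = -2.96
(10) = 6.51
(11) = 2.69
(12) = 4.66
(13) = 1.65
(14) = 8.51
(15) = -2.65
(16) = 7.41
(17) = -2.85
(18) = 6.94
(19) = 2.46
(20) = 4.29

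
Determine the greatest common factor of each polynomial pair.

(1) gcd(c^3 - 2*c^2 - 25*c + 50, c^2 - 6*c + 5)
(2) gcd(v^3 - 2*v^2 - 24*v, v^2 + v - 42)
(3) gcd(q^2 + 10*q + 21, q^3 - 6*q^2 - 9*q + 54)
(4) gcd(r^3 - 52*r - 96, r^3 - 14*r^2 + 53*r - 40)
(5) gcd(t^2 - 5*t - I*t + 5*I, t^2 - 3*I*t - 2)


(1) = gcd((c - 5)*(c - 2)*(c + 5), (c - 5)*(c - 1)) = c - 5
(2) = gcd(v*(v - 6)*(v + 4), (v - 6)*(v + 7)) = v - 6
(3) = q + 3
(4) = gcd((r - 8)*(r + 2)*(r + 6), (r - 8)*(r - 5)*(r - 1)) = r - 8
(5) = t - I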